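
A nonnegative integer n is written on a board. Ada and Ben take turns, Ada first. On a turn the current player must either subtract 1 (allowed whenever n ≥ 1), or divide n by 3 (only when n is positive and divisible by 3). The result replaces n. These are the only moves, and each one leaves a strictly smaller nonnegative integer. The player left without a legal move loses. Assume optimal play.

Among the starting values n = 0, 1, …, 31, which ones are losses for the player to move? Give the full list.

0, 2, 4, 7, 9, 11, 13, 15, 17, 19, 22, 24, 26, 28, 30

Positions with no move are L. A position that does have a move is losing for the player to move precisely when every available move leads to a winning position for the opponent. Fill in the labels:
n=0: no move → L
n=1: can move to 0, which is L ⇒ W
n=2: the only move is to 1(W), a W ⇒ L
n=3: can move to 2, which is L ⇒ W
n=4: the only move is to 3(W), a W ⇒ L
n=5: can move to 4, which is L ⇒ W
n=6: can move to 2, which is L ⇒ W
n=7: the only move is to 6(W), a W ⇒ L
n=8: can move to 7, which is L ⇒ W
n=9: moves to 3(W), 8(W); every one is W ⇒ L
n=10: can move to 9, which is L ⇒ W
n=11: the only move is to 10(W), a W ⇒ L
n=12: can move to 4, which is L ⇒ W
n=13: the only move is to 12(W), a W ⇒ L
n=14: can move to 13, which is L ⇒ W
n=15: moves to 5(W), 14(W); every one is W ⇒ L
n=16: can move to 15, which is L ⇒ W
n=17: the only move is to 16(W), a W ⇒ L
n=18: can move to 17, which is L ⇒ W
n=19: the only move is to 18(W), a W ⇒ L
n=20: can move to 19, which is L ⇒ W
n=21: can move to 7, which is L ⇒ W
n=22: the only move is to 21(W), a W ⇒ L
n=23: can move to 22, which is L ⇒ W
n=24: moves to 8(W), 23(W); every one is W ⇒ L
n=25: can move to 24, which is L ⇒ W
n=26: the only move is to 25(W), a W ⇒ L
n=27: can move to 9, which is L ⇒ W
n=28: the only move is to 27(W), a W ⇒ L
n=29: can move to 28, which is L ⇒ W
n=30: moves to 10(W), 29(W); every one is W ⇒ L
n=31: can move to 30, which is L ⇒ W
The losing starting values of n are exactly the entries labelled L in this table (15 of them).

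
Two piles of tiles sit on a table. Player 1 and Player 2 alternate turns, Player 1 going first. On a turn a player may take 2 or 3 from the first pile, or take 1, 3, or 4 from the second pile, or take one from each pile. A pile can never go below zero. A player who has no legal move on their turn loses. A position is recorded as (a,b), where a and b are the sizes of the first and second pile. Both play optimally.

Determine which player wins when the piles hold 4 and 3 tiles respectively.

Positions with no move are L. A position that does have a move is losing for the player to move precisely when every available move leads to a winning position for the opponent. Fill in the labels:
No move ever increases a pile, so every position that can arise here has a ≤ 4 and b ≤ 3; it is enough to label the cells with 0 ≤ a ≤ 4 and 0 ≤ b ≤ 3.
Every move lowers a or b (never raises either), so fill the grid row by row in increasing a, and left to right within a row: each cell's successors are then already labelled.
      b=0  b=1  b=2  b=3
a=0:    L    W    L    W
a=1:    L    W    L    W
a=2:    W    W    W    W
a=3:    W    L    W    L
a=4:    W    L    W    L
Cells with no legal move (terminal, hence L): (0,0), (1,0).
The remaining L cells, each justified by listing all of its moves:
(0,2): L (sole option (0,1)(W) is W)
(1,2): L (options (1,1)(W), (0,1)(W) are all W)
(3,1): L (options (1,1)(W), (0,1)(W), (3,0)(W), (2,0)(W) are all W)
(3,3): L (options (1,3)(W), (0,3)(W), (3,2)(W), (3,0)(W), (2,2)(W) are all W)
(4,1): L (options (2,1)(W), (1,1)(W), (4,0)(W), (3,0)(W) are all W)
(4,3): L (options (2,3)(W), (1,3)(W), (4,2)(W), (4,0)(W), (3,2)(W) are all W)
Every other cell has at least one move into one of the L cells above, so it is W.
Every move from (4,3) reaches a W position, so the mover loses.

Player 2 wins.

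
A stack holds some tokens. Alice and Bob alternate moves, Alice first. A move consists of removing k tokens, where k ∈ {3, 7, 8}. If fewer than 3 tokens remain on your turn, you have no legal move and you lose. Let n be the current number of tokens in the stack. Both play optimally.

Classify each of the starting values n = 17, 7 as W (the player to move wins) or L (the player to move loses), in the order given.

Label each position W (a win for the player to move) or L (a loss). A position with no legal move is L; any other position is W exactly when some move reaches an L, and L when every move reaches a W.
n=0: no move → L
n=1: no move → L
n=2: no move → L
n=3: →0(L), so W
n=4: →1(L), so W
n=5: →2(L), so W
n=6: →3(W) only, which is W, so L
n=7: →0(L), so W
n=8: →1(L), so W
n=9: →6(L), so W
n=10: →2(L), so W
n=11: →8(W), 4(W), 3(W) — all W, so L
n=12: →9(W), 5(W), 4(W) — all W, so L
n=13: →6(L), so W
n=14: →11(L), so W
n=15: →12(L), so W
n=16: →13(W), 9(W), 8(W) — all W, so L
n=17: →14(W), 10(W), 9(W) — all W, so L

17: L, 7: W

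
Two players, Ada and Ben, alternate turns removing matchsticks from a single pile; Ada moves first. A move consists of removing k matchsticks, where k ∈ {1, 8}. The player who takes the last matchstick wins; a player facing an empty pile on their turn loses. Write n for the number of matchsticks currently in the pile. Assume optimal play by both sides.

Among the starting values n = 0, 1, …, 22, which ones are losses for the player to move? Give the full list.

0, 2, 4, 6, 9, 11, 13, 15, 18, 20, 22

Label each position W (a win for the player to move) or L (a loss). A position with no legal move is L; any other position is W exactly when some move reaches an L, and L when every move reaches a W.
n=0: no move → L
n=1: can move to 0, which is L ⇒ W
n=2: the only move is to 1(W), a W ⇒ L
n=3: can move to 2, which is L ⇒ W
n=4: the only move is to 3(W), a W ⇒ L
n=5: can move to 4, which is L ⇒ W
n=6: the only move is to 5(W), a W ⇒ L
n=7: can move to 6, which is L ⇒ W
n=8: can move to 0, which is L ⇒ W
n=9: moves to 8(W), 1(W); every one is W ⇒ L
n=10: can move to 9, which is L ⇒ W
n=11: moves to 10(W), 3(W); every one is W ⇒ L
n=12: can move to 11, which is L ⇒ W
n=13: moves to 12(W), 5(W); every one is W ⇒ L
n=14: can move to 13, which is L ⇒ W
n=15: moves to 14(W), 7(W); every one is W ⇒ L
n=16: can move to 15, which is L ⇒ W
n=17: can move to 9, which is L ⇒ W
n=18: moves to 17(W), 10(W); every one is W ⇒ L
n=19: can move to 18, which is L ⇒ W
n=20: moves to 19(W), 12(W); every one is W ⇒ L
n=21: can move to 20, which is L ⇒ W
n=22: moves to 21(W), 14(W); every one is W ⇒ L
The losing starting values of n are exactly the entries labelled L in this table (11 of them).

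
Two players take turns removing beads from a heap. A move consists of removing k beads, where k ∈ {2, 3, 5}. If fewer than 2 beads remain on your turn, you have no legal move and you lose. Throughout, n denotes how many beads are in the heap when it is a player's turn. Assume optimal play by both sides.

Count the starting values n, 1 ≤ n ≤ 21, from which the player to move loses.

6

Compute win/loss labels from the base case upward. A position with no move is L. Any other position is W if it can reach an L in one move, else L.
n=0: no move → L
n=1: no move → L
n=2: W (go to 0, an L position)
n=3: W (go to 1, an L position)
n=4: W (go to 1, an L position)
n=5: W (go to 0, an L position)
n=6: W (go to 1, an L position)
n=7: L (options 5(W), 4(W), 2(W) are all W)
n=8: L (options 6(W), 5(W), 3(W) are all W)
n=9: W (go to 7, an L position)
n=10: W (go to 8, an L position)
n=11: W (go to 8, an L position)
n=12: W (go to 7, an L position)
n=13: W (go to 8, an L position)
n=14: L (options 12(W), 11(W), 9(W) are all W)
n=15: L (options 13(W), 12(W), 10(W) are all W)
n=16: W (go to 14, an L position)
n=17: W (go to 15, an L position)
n=18: W (go to 15, an L position)
n=19: W (go to 14, an L position)
n=20: W (go to 15, an L position)
n=21: L (options 19(W), 18(W), 16(W) are all W)
L entries with 1 ≤ n ≤ 21 (n=0 is outside the asked range and is not counted): n = 1, 7, 8, 14, 15, 21; that makes 6.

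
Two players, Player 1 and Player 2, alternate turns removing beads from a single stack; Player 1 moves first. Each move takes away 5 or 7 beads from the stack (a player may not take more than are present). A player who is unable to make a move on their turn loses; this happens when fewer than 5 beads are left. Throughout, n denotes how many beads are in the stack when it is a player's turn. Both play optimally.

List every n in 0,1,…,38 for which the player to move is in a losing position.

Label each position W (a win for the player to move) or L (a loss). A position with no legal move is L; any other position is W exactly when some move reaches an L, and L when every move reaches a W.
n=0: no move → L
n=1: no move → L
n=2: no move → L
n=3: no move → L
n=4: no move → L
n=5: →0(L), so W
n=6: →1(L), so W
n=7: →2(L), so W
n=8: →3(L), so W
n=9: →4(L), so W
n=10: →3(L), so W
n=11: →4(L), so W
n=12: →7(W), 5(W) — all W, so L
n=13: →8(W), 6(W) — all W, so L
n=14: →9(W), 7(W) — all W, so L
n=15: →10(W), 8(W) — all W, so L
n=16: →11(W), 9(W) — all W, so L
n=17: →12(L), so W
n=18: →13(L), so W
n=19: →14(L), so W
n=20: →15(L), so W
n=21: →16(L), so W
n=22: →15(L), so W
n=23: →16(L), so W
n=24: →19(W), 17(W) — all W, so L
n=25: →20(W), 18(W) — all W, so L
n=26: →21(W), 19(W) — all W, so L
n=27: →22(W), 20(W) — all W, so L
n=28: →23(W), 21(W) — all W, so L
n=29: →24(L), so W
n=30: →25(L), so W
n=31: →26(L), so W
n=32: →27(L), so W
n=33: →28(L), so W
n=34: →27(L), so W
n=35: →28(L), so W
n=36: →31(W), 29(W) — all W, so L
n=37: →32(W), 30(W) — all W, so L
n=38: →33(W), 31(W) — all W, so L
Reading off the rows marked L gives the requested list; there are 18 such values of n.

0, 1, 2, 3, 4, 12, 13, 14, 15, 16, 24, 25, 26, 27, 28, 36, 37, 38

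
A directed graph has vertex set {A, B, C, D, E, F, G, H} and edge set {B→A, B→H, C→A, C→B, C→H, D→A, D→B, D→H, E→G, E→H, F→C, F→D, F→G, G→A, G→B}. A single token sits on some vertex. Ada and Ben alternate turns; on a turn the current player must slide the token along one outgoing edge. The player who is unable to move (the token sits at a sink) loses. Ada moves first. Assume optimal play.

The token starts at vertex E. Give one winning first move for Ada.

Move to H.

Work bottom-up. With no move the player to move loses. Otherwise the position is W if at least one move leads to an L position for the opponent, and L if every move leads to a W.
Every edge goes from a vertex to one that appears earlier in the order A, H, B, G, D, C, E, F, so processing vertices in that order labels each vertex after all of its successors.
A: no outgoing edge → L
H: no outgoing edge → L
B: reaches L-position H → W
G: reaches L-position A → W
D: reaches L-position H → W
C: reaches L-position H → W
E: reaches L-position H → W
F: only reaches C(W), D(W), G(W), all W → L
From E, the L positions reachable in one move are: H.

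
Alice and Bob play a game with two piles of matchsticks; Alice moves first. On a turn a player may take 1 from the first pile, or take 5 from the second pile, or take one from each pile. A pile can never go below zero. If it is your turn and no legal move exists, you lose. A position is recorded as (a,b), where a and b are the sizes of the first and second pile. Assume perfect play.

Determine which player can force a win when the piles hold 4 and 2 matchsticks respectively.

Compute win/loss labels from the base case upward. A position with no move is L. Any other position is W if it can reach an L in one move, else L.
No move ever increases a pile, so every position that can arise here has a ≤ 4 and b ≤ 2; it is enough to label the cells with 0 ≤ a ≤ 4 and 0 ≤ b ≤ 2.
Every move lowers a or b (never raises either), so fill the grid row by row in increasing a, and left to right within a row: each cell's successors are then already labelled.
      b=0  b=1  b=2
a=0:    L    L    L
a=1:    W    W    W
a=2:    L    L    L
a=3:    W    W    W
a=4:    L    L    L
Cells with no legal move (terminal, hence L): (0,0), (0,1), (0,2).
The remaining L cells, each justified by listing all of its moves:
(2,0): L (sole option (1,0)(W) is W)
(2,1): L (options (1,1)(W), (1,0)(W) are all W)
(2,2): L (options (1,2)(W), (1,1)(W) are all W)
(4,0): L (sole option (3,0)(W) is W)
(4,1): L (options (3,1)(W), (3,0)(W) are all W)
(4,2): L (options (3,2)(W), (3,1)(W) are all W)
Every other cell has at least one move into one of the L cells above, so it is W.
The starting position (4,2) is L: whatever Alice does, the opponent receives a W position.

Bob wins.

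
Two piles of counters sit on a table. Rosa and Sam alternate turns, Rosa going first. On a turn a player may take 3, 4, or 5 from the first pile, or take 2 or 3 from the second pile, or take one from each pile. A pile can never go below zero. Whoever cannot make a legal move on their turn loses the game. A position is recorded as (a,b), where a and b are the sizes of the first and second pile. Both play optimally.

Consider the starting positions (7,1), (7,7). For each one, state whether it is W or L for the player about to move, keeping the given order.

Work bottom-up. With no move the player to move loses. Otherwise the position is W if at least one move leads to an L position for the opponent, and L if every move leads to a W.
No move ever increases a pile, so every position that can arise here has a ≤ 7 and b ≤ 7; it is enough to label the cells with 0 ≤ a ≤ 7 and 0 ≤ b ≤ 7.
Every move lowers a or b (never raises either), so fill the grid row by row in increasing a, and left to right within a row: each cell's successors are then already labelled.
      b=0  b=1  b=2  b=3  b=4  b=5  b=6  b=7
a=0:    L    L    W    W    W    L    L    W
a=1:    L    W    W    W    L    L    W    W
a=2:    L    W    W    W    L    W    W    W
a=3:    W    W    L    L    W    W    W    L
a=4:    W    W    L    W    W    W    W    L
a=5:    W    W    L    W    W    W    W    L
a=6:    W    L    W    W    W    W    L    W
a=7:    W    L    W    W    W    L    L    W
Cells with no legal move (terminal, hence L): (0,0), (0,1), (1,0), (2,0).
The remaining L cells, each justified by listing all of its moves:
(0,5): L (options (0,3)(W), (0,2)(W) are all W)
(0,6): L (options (0,4)(W), (0,3)(W) are all W)
(1,4): L (options (1,2)(W), (1,1)(W), (0,3)(W) are all W)
(1,5): L (options (1,3)(W), (1,2)(W), (0,4)(W) are all W)
(2,4): L (options (2,2)(W), (2,1)(W), (1,3)(W) are all W)
(3,2): L (options (0,2)(W), (3,0)(W), (2,1)(W) are all W)
(3,3): L (options (0,3)(W), (3,1)(W), (3,0)(W), (2,2)(W) are all W)
(3,7): L (options (0,7)(W), (3,5)(W), (3,4)(W), (2,6)(W) are all W)
(4,2): L (options (1,2)(W), (0,2)(W), (4,0)(W), (3,1)(W) are all W)
(4,7): L (options (1,7)(W), (0,7)(W), (4,5)(W), (4,4)(W), (3,6)(W) are all W)
(5,2): L (options (2,2)(W), (1,2)(W), (0,2)(W), (5,0)(W), (4,1)(W) are all W)
(5,7): L (options (2,7)(W), (1,7)(W), (0,7)(W), (5,5)(W), (5,4)(W), (4,6)(W) are all W)
(6,1): L (options (3,1)(W), (2,1)(W), (1,1)(W), (5,0)(W) are all W)
(6,6): L (options (3,6)(W), (2,6)(W), (1,6)(W), (6,4)(W), (6,3)(W), (5,5)(W) are all W)
(7,1): L (options (4,1)(W), (3,1)(W), (2,1)(W), (6,0)(W) are all W)
(7,5): L (options (4,5)(W), (3,5)(W), (2,5)(W), (7,3)(W), (7,2)(W), (6,4)(W) are all W)
(7,6): L (options (4,6)(W), (3,6)(W), (2,6)(W), (7,4)(W), (7,3)(W), (6,5)(W) are all W)
Every other cell has at least one move into one of the L cells above, so it is W.
(7,1): one of the L cells justified above, so L
(7,7): the move to (4,7) reaches an L cell, so W

(7,1): L, (7,7): W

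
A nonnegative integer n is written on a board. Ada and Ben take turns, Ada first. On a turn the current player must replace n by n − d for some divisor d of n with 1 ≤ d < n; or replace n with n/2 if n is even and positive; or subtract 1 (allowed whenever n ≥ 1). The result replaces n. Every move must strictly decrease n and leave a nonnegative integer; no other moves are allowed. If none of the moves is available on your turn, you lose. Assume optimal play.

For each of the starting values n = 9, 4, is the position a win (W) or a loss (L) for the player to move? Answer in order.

9: L, 4: W

Build the W/L table. Terminal = L. A non-terminal position is W if it has a move to some L; otherwise it is L.
n=0: no move → L
n=1: reaches L-position 0 → W
n=2: only reaches 1(W), which is W → L
n=3: reaches L-position 2 → W
n=4: reaches L-position 2 → W
n=5: only reaches 4(W), which is W → L
n=6: reaches L-position 5 → W
n=7: only reaches 6(W), which is W → L
n=8: reaches L-position 7 → W
n=9: only reaches 6(W), 8(W), all W → L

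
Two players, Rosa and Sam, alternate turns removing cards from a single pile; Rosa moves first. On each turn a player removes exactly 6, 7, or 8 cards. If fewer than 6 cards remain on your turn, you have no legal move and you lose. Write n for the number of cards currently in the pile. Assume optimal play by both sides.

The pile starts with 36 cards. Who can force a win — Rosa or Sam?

Work bottom-up. With no move the player to move loses. Otherwise the position is W if at least one move leads to an L position for the opponent, and L if every move leads to a W.
n=0: no move → L
n=1: no move → L
n=2: no move → L
n=3: no move → L
n=4: no move → L
n=5: no move → L
n=6: can move to 0, which is L ⇒ W
n=7: can move to 1, which is L ⇒ W
n=8: can move to 2, which is L ⇒ W
n=9: can move to 3, which is L ⇒ W
n=10: can move to 4, which is L ⇒ W
n=11: can move to 5, which is L ⇒ W
n=12: can move to 5, which is L ⇒ W
n=13: can move to 5, which is L ⇒ W
n=14: moves to 8(W), 7(W), 6(W); every one is W ⇒ L
n=15: moves to 9(W), 8(W), 7(W); every one is W ⇒ L
n=16: moves to 10(W), 9(W), 8(W); every one is W ⇒ L
n=17: moves to 11(W), 10(W), 9(W); every one is W ⇒ L
n=18: moves to 12(W), 11(W), 10(W); every one is W ⇒ L
n=19: moves to 13(W), 12(W), 11(W); every one is W ⇒ L
n=20: can move to 14, which is L ⇒ W
n=21: can move to 15, which is L ⇒ W
n=22: can move to 16, which is L ⇒ W
n=23: can move to 17, which is L ⇒ W
n=24: can move to 18, which is L ⇒ W
n=25: can move to 19, which is L ⇒ W
n=26: can move to 19, which is L ⇒ W
n=27: can move to 19, which is L ⇒ W
n=28: moves to 22(W), 21(W), 20(W); every one is W ⇒ L
n=29: moves to 23(W), 22(W), 21(W); every one is W ⇒ L
n=30: moves to 24(W), 23(W), 22(W); every one is W ⇒ L
n=31: moves to 25(W), 24(W), 23(W); every one is W ⇒ L
n=32: moves to 26(W), 25(W), 24(W); every one is W ⇒ L
n=33: moves to 27(W), 26(W), 25(W); every one is W ⇒ L
n=34: can move to 28, which is L ⇒ W
n=35: can move to 29, which is L ⇒ W
n=36: can move to 30, which is L ⇒ W
From 36 Rosa can remove 6, leaving 30, reaching an L position.

Rosa wins.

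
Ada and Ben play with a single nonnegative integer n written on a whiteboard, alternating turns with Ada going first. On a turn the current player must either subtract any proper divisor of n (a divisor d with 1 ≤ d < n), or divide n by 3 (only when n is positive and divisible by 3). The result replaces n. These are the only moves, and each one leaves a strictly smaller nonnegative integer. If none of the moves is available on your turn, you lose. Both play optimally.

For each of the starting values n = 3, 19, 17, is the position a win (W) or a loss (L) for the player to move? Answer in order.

Positions with no move are L. A position that does have a move is losing for the player to move precisely when every available move leads to a winning position for the opponent. Fill in the labels:
n=0: no move → L
n=1: no move → L
n=2: can move to 1, which is L ⇒ W
n=3: can move to 1, which is L ⇒ W
n=4: moves to 2(W), 3(W); every one is W ⇒ L
n=5: can move to 4, which is L ⇒ W
n=6: can move to 4, which is L ⇒ W
n=7: the only move is to 6(W), a W ⇒ L
n=8: can move to 4, which is L ⇒ W
n=9: moves to 3(W), 6(W), 8(W); every one is W ⇒ L
n=10: can move to 9, which is L ⇒ W
n=11: the only move is to 10(W), a W ⇒ L
n=12: can move to 4, which is L ⇒ W
n=13: the only move is to 12(W), a W ⇒ L
n=14: can move to 7, which is L ⇒ W
n=15: moves to 5(W), 10(W), 12(W), 14(W); every one is W ⇒ L
n=16: can move to 15, which is L ⇒ W
n=17: the only move is to 16(W), a W ⇒ L
n=18: can move to 9, which is L ⇒ W
n=19: the only move is to 18(W), a W ⇒ L

3: W, 19: L, 17: L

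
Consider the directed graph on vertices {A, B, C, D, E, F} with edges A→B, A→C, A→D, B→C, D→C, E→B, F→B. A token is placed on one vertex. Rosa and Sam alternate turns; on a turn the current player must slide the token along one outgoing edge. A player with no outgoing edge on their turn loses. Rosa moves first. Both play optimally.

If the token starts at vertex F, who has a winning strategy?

Work bottom-up. With no move the player to move loses. Otherwise the position is W if at least one move leads to an L position for the opponent, and L if every move leads to a W.
Every edge goes from a vertex to one that appears earlier in the order C, D, B, A, E, F, so processing vertices in that order labels each vertex after all of its successors.
C: no outgoing edge → L
D: can move to C, which is L ⇒ W
B: can move to C, which is L ⇒ W
A: can move to C, which is L ⇒ W
E: the only move is to B(W), a W ⇒ L
F: the only move is to B(W), a W ⇒ L
Every move from F reaches a W position, so the mover loses.

Sam wins.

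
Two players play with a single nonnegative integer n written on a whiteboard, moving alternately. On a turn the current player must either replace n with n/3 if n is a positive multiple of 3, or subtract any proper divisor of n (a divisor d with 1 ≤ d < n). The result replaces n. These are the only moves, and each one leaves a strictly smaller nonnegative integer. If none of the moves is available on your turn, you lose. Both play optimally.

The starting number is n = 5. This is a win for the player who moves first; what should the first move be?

Move to 4.

Build the W/L table. Terminal = L. A non-terminal position is W if it has a move to some L; otherwise it is L.
n=0: no move → L
n=1: no move → L
n=2: W (go to 1, an L position)
n=3: W (go to 1, an L position)
n=4: L (options 2(W), 3(W) are all W)
n=5: W (go to 4, an L position)
From 5, the L positions reachable in one move are: 4.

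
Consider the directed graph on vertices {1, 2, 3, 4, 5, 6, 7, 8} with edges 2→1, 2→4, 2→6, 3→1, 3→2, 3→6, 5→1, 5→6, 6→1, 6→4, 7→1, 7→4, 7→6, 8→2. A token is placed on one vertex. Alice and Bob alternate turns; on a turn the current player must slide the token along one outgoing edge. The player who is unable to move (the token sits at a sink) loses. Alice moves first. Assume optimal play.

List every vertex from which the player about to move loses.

1, 4, 8

Use the standard recursion: the mover loses at a terminal position; elsewhere, the mover wins exactly when some move hands the opponent an L position.
Every edge goes from a vertex to one that appears earlier in the order 1, 4, 6, 2, 3, 7, 5, 8, so processing vertices in that order labels each vertex after all of its successors.
1: no outgoing edge → L
4: no outgoing edge → L
6: W (go to 4, an L position)
2: W (go to 4, an L position)
3: W (go to 1, an L position)
7: W (go to 4, an L position)
5: W (go to 1, an L position)
8: L (sole option 2(W) is W)
Reading off the rows marked L gives the requested list; there are 3 such vertices.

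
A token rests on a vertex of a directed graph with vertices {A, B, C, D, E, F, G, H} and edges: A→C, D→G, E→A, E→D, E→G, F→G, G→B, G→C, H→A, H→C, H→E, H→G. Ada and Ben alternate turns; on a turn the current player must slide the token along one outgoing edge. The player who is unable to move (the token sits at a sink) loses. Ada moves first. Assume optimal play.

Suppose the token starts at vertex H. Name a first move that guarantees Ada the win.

Use the standard recursion: the mover loses at a terminal position; elsewhere, the mover wins exactly when some move hands the opponent an L position.
Every edge goes from a vertex to one that appears earlier in the order C, B, G, F, A, D, E, H, so processing vertices in that order labels each vertex after all of its successors.
C: no outgoing edge → L
B: no outgoing edge → L
G: reaches L-position B → W
F: only reaches G(W), which is W → L
A: reaches L-position C → W
D: only reaches G(W), which is W → L
E: reaches L-position D → W
H: reaches L-position C → W
From H, the L positions reachable in one move are: C.

Move to C.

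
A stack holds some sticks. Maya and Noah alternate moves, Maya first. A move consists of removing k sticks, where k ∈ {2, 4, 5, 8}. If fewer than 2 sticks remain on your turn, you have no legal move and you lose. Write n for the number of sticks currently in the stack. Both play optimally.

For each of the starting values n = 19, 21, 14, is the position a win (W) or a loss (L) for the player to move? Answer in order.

Classify positions by backward induction: terminal positions (no move available) are L. From any other position, the mover wins iff some move reaches an L.
n=0: no move → L
n=1: no move → L
n=2: reaches L-position 0 → W
n=3: reaches L-position 1 → W
n=4: reaches L-position 0 → W
n=5: reaches L-position 1 → W
n=6: reaches L-position 1 → W
n=7: only reaches 5(W), 3(W), 2(W), all W → L
n=8: reaches L-position 0 → W
n=9: reaches L-position 7 → W
n=10: only reaches 8(W), 6(W), 5(W), 2(W), all W → L
n=11: reaches L-position 7 → W
n=12: reaches L-position 10 → W
n=13: only reaches 11(W), 9(W), 8(W), 5(W), all W → L
n=14: reaches L-position 10 → W
n=15: reaches L-position 13 → W
n=16: only reaches 14(W), 12(W), 11(W), 8(W), all W → L
n=17: reaches L-position 13 → W
n=18: reaches L-position 16 → W
n=19: only reaches 17(W), 15(W), 14(W), 11(W), all W → L
n=20: reaches L-position 16 → W
n=21: reaches L-position 19 → W

19: L, 21: W, 14: W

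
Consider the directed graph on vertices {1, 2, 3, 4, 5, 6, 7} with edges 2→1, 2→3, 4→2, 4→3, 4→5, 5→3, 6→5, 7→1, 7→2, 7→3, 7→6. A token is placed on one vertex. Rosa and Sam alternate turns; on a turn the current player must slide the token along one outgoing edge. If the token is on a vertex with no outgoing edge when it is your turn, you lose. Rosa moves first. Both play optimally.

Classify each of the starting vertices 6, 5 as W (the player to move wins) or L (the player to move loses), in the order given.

Build the W/L table. Terminal = L. A non-terminal position is W if it has a move to some L; otherwise it is L.
Every edge goes from a vertex to one that appears earlier in the order 3, 1, 5, 2, 4, 6, 7, so processing vertices in that order labels each vertex after all of its successors.
3: no outgoing edge → L
1: no outgoing edge → L
5: reaches L-position 3 → W
2: reaches L-position 1 → W
4: reaches L-position 3 → W
6: only reaches 5(W), which is W → L
7: reaches L-position 6 → W

6: L, 5: W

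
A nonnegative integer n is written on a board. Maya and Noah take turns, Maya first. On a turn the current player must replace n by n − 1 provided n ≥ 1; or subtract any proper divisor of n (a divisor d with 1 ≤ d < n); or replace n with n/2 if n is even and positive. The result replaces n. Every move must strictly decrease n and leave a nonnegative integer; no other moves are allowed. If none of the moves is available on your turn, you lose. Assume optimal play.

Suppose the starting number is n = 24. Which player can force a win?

Maya wins.

Compute win/loss labels from the base case upward. A position with no move is L. Any other position is W if it can reach an L in one move, else L.
n=0: no move → L
n=1: reaches L-position 0 → W
n=2: only reaches 1(W), which is W → L
n=3: reaches L-position 2 → W
n=4: reaches L-position 2 → W
n=5: only reaches 4(W), which is W → L
n=6: reaches L-position 5 → W
n=7: only reaches 6(W), which is W → L
n=8: reaches L-position 7 → W
n=9: only reaches 6(W), 8(W), all W → L
n=10: reaches L-position 5 → W
n=11: only reaches 10(W), which is W → L
n=12: reaches L-position 9 → W
n=13: only reaches 12(W), which is W → L
n=14: reaches L-position 7 → W
n=15: only reaches 10(W), 12(W), 14(W), all W → L
n=16: reaches L-position 15 → W
n=17: only reaches 16(W), which is W → L
n=18: reaches L-position 9 → W
n=19: only reaches 18(W), which is W → L
n=20: reaches L-position 15 → W
n=21: only reaches 14(W), 18(W), 20(W), all W → L
n=22: reaches L-position 11 → W
n=23: only reaches 22(W), which is W → L
n=24: reaches L-position 21 → W
The starting position 24 is W: Maya should move to 21, handing over an L position.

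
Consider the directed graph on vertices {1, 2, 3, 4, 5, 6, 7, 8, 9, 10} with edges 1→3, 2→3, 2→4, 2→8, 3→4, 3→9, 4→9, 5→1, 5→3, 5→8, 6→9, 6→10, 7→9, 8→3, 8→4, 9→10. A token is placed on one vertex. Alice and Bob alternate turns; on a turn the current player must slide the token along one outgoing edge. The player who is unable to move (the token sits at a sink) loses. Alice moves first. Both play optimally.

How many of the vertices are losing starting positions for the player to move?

4

Compute win/loss labels from the base case upward. A position with no move is L. Any other position is W if it can reach an L in one move, else L.
Every edge goes from a vertex to one that appears earlier in the order 10, 9, 4, 3, 1, 8, 5, 2, 6, 7, so processing vertices in that order labels each vertex after all of its successors.
10: no outgoing edge → L
9: →10(L), so W
4: →9(W) only, which is W, so L
3: →4(L), so W
1: →3(W) only, which is W, so L
8: →4(L), so W
5: →1(L), so W
2: →4(L), so W
6: →10(L), so W
7: →9(W) only, which is W, so L
The L vertices are 1, 4, 7, 10; that is 4 in all.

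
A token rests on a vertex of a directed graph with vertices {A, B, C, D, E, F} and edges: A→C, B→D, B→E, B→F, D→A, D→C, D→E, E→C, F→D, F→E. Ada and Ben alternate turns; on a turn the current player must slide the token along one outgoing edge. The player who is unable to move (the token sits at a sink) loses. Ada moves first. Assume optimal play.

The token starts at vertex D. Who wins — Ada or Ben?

Work bottom-up. With no move the player to move loses. Otherwise the position is W if at least one move leads to an L position for the opponent, and L if every move leads to a W.
Every edge goes from a vertex to one that appears earlier in the order C, E, A, D, F, B, so processing vertices in that order labels each vertex after all of its successors.
C: no outgoing edge → L
E: can move to C, which is L ⇒ W
A: can move to C, which is L ⇒ W
D: can move to C, which is L ⇒ W
F: moves to D(W), E(W); every one is W ⇒ L
B: can move to F, which is L ⇒ W
The starting position D is W: Ada should move to C, handing over an L position.

Ada wins.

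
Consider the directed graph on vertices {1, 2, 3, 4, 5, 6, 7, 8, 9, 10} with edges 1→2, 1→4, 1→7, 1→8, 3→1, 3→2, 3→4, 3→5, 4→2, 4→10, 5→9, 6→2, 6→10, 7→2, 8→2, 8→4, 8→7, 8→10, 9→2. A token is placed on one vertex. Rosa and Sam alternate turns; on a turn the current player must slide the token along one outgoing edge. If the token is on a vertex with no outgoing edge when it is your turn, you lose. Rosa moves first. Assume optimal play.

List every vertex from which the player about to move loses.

2, 5, 10

Compute win/loss labels from the base case upward. A position with no move is L. Any other position is W if it can reach an L in one move, else L.
Every edge goes from a vertex to one that appears earlier in the order 10, 2, 4, 7, 8, 6, 9, 1, 5, 3, so processing vertices in that order labels each vertex after all of its successors.
10: no outgoing edge → L
2: no outgoing edge → L
4: can move to 2, which is L ⇒ W
7: can move to 2, which is L ⇒ W
8: can move to 2, which is L ⇒ W
6: can move to 2, which is L ⇒ W
9: can move to 2, which is L ⇒ W
1: can move to 2, which is L ⇒ W
5: the only move is to 9(W), a W ⇒ L
3: can move to 5, which is L ⇒ W
The losing starting vertices are exactly the entries labelled L in this table (3 of them).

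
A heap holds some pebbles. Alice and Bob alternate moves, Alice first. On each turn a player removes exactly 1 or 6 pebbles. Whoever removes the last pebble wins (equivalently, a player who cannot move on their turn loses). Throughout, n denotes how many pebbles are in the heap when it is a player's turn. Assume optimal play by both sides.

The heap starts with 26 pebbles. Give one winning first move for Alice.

Remove 1, leaving 25.

Classify positions by backward induction: terminal positions (no move available) are L. From any other position, the mover wins iff some move reaches an L.
n=0: no move → L
n=1: reaches L-position 0 → W
n=2: only reaches 1(W), which is W → L
n=3: reaches L-position 2 → W
n=4: only reaches 3(W), which is W → L
n=5: reaches L-position 4 → W
n=6: reaches L-position 0 → W
n=7: only reaches 6(W), 1(W), all W → L
n=8: reaches L-position 7 → W
n=9: only reaches 8(W), 3(W), all W → L
n=10: reaches L-position 9 → W
n=11: only reaches 10(W), 5(W), all W → L
n=12: reaches L-position 11 → W
n=13: reaches L-position 7 → W
n=14: only reaches 13(W), 8(W), all W → L
n=15: reaches L-position 14 → W
n=16: only reaches 15(W), 10(W), all W → L
n=17: reaches L-position 16 → W
n=18: only reaches 17(W), 12(W), all W → L
n=19: reaches L-position 18 → W
n=20: reaches L-position 14 → W
n=21: only reaches 20(W), 15(W), all W → L
n=22: reaches L-position 21 → W
n=23: only reaches 22(W), 17(W), all W → L
n=24: reaches L-position 23 → W
n=25: only reaches 24(W), 19(W), all W → L
n=26: reaches L-position 25 → W
From 26, the L positions reachable in one move are: 25.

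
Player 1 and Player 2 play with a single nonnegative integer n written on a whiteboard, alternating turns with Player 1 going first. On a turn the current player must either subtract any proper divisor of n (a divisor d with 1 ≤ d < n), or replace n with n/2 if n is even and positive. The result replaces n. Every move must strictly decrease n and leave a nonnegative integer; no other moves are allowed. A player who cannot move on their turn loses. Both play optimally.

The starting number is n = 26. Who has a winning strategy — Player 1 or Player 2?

Positions with no move are L. A position that does have a move is losing for the player to move precisely when every available move leads to a winning position for the opponent. Fill in the labels:
n=0: no move → L
n=1: no move → L
n=2: reaches L-position 1 → W
n=3: only reaches 2(W), which is W → L
n=4: reaches L-position 3 → W
n=5: only reaches 4(W), which is W → L
n=6: reaches L-position 3 → W
n=7: only reaches 6(W), which is W → L
n=8: reaches L-position 7 → W
n=9: only reaches 6(W), 8(W), all W → L
n=10: reaches L-position 5 → W
n=11: only reaches 10(W), which is W → L
n=12: reaches L-position 9 → W
n=13: only reaches 12(W), which is W → L
n=14: reaches L-position 7 → W
n=15: only reaches 10(W), 12(W), 14(W), all W → L
n=16: reaches L-position 15 → W
n=17: only reaches 16(W), which is W → L
n=18: reaches L-position 9 → W
n=19: only reaches 18(W), which is W → L
n=20: reaches L-position 15 → W
n=21: only reaches 14(W), 18(W), 20(W), all W → L
n=22: reaches L-position 11 → W
n=23: only reaches 22(W), which is W → L
n=24: reaches L-position 21 → W
n=25: only reaches 20(W), 24(W), all W → L
n=26: reaches L-position 13 → W
The starting position 26 is W: Player 1 should move to 13, handing over an L position.

Player 1 wins.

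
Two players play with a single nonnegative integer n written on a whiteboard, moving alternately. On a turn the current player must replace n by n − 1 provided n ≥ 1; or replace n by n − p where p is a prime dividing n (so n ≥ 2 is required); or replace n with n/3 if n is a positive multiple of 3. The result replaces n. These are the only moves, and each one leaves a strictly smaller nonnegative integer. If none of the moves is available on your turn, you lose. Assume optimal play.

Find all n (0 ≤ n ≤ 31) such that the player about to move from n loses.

0, 4, 8, 14, 18, 22, 25, 27

Classify positions by backward induction: terminal positions (no move available) are L. From any other position, the mover wins iff some move reaches an L.
n=0: no move → L
n=1: can move to 0, which is L ⇒ W
n=2: can move to 0, which is L ⇒ W
n=3: can move to 0, which is L ⇒ W
n=4: moves to 2(W), 3(W); every one is W ⇒ L
n=5: can move to 0, which is L ⇒ W
n=6: can move to 4, which is L ⇒ W
n=7: can move to 0, which is L ⇒ W
n=8: moves to 6(W), 7(W); every one is W ⇒ L
n=9: can move to 8, which is L ⇒ W
n=10: can move to 8, which is L ⇒ W
n=11: can move to 0, which is L ⇒ W
n=12: can move to 4, which is L ⇒ W
n=13: can move to 0, which is L ⇒ W
n=14: moves to 7(W), 12(W), 13(W); every one is W ⇒ L
n=15: can move to 14, which is L ⇒ W
n=16: can move to 14, which is L ⇒ W
n=17: can move to 0, which is L ⇒ W
n=18: moves to 6(W), 15(W), 16(W), 17(W); every one is W ⇒ L
n=19: can move to 0, which is L ⇒ W
n=20: can move to 18, which is L ⇒ W
n=21: can move to 14, which is L ⇒ W
n=22: moves to 11(W), 20(W), 21(W); every one is W ⇒ L
n=23: can move to 0, which is L ⇒ W
n=24: can move to 8, which is L ⇒ W
n=25: moves to 20(W), 24(W); every one is W ⇒ L
n=26: can move to 25, which is L ⇒ W
n=27: moves to 9(W), 24(W), 26(W); every one is W ⇒ L
n=28: can move to 27, which is L ⇒ W
n=29: can move to 0, which is L ⇒ W
n=30: can move to 25, which is L ⇒ W
n=31: can move to 0, which is L ⇒ W
Reading off the rows marked L gives the requested list; there are 8 such values of n.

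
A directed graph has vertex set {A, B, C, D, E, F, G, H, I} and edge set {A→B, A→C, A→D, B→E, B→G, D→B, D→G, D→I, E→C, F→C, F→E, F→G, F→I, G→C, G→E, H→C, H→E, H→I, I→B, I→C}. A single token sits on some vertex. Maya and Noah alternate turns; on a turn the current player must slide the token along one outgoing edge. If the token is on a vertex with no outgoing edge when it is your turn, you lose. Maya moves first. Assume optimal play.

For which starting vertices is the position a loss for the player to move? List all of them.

B, C

Compute win/loss labels from the base case upward. A position with no move is L. Any other position is W if it can reach an L in one move, else L.
Every edge goes from a vertex to one that appears earlier in the order C, E, G, B, I, D, A, F, H, so processing vertices in that order labels each vertex after all of its successors.
C: no outgoing edge → L
E: →C(L), so W
G: →C(L), so W
B: →G(W), E(W) — all W, so L
I: →B(L), so W
D: →B(L), so W
A: →B(L), so W
F: →C(L), so W
H: →C(L), so W
Reading off the rows marked L gives the requested list; there are 2 such vertices.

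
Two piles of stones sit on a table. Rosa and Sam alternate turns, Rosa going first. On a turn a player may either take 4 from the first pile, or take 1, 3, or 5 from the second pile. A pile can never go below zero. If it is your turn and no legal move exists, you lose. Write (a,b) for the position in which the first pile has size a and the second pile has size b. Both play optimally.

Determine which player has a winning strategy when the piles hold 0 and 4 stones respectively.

Work bottom-up. With no move the player to move loses. Otherwise the position is W if at least one move leads to an L position for the opponent, and L if every move leads to a W.
No move ever increases a pile, so every position that can arise here has a ≤ 0 and b ≤ 4; it is enough to label the cells with 0 ≤ a ≤ 0 and 0 ≤ b ≤ 4.
Every move lowers a or b (never raises either), so fill the grid row by row in increasing a, and left to right within a row: each cell's successors are then already labelled.
      b=0  b=1  b=2  b=3  b=4
a=0:    L    W    L    W    L
Cells with no legal move (terminal, hence L): (0,0).
The remaining L cells, each justified by listing all of its moves:
(0,2): the only move is to (0,1)(W), a W ⇒ L
(0,4): moves to (0,3)(W), (0,1)(W); every one is W ⇒ L
Every other cell has at least one move into one of the L cells above, so it is W.
Every move from (0,4) reaches a W position, so the mover loses.

Sam wins.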